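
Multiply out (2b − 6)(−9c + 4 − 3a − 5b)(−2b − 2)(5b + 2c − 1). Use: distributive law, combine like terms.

220b^3c + 72b^2c^2 − 508b^2c − 144bc^2 − 524bc − 300b^3 − 84b^2 + 268b + 60ab^3 + 24ab^2c − 132ab^2 − 48abc − 156ab + 100b^4 − 216c^2 + 204c − 48 − 72ac + 36a

(2b − 6)(−9c + 4 − 3a − 5b)(−2b − 2)(5b + 2c − 1)
= (−18bc + 8b − 6ab − 10b^2 + 54c − 24 + 18a + 30b)(−2b − 2)(5b + 2c − 1)    [distributive law]
= (−18bc + 38b − 6ab − 10b^2 + 54c − 24 + 18a)(−2b − 2)(5b + 2c − 1)    [combine like terms]
= (36b^2c + 36bc − 76b^2 − 76b + 12ab^2 + 12ab + 20b^3 + 20b^2 − 108bc − 108c + 48b + 48 − 36ab − 36a)(5b + 2c − 1)    [distributive law]
= (36b^2c − 72bc − 56b^2 − 28b + 12ab^2 − 24ab + 20b^3 − 108c + 48 − 36a)(5b + 2c − 1)    [combine like terms]
= 180b^3c + 72b^2c^2 − 36b^2c − 360b^2c − 144bc^2 + 72bc − 280b^3 − 112b^2c + 56b^2 − 140b^2 − 56bc + 28b + 60ab^3 + 24ab^2c − 12ab^2 − 120ab^2 − 48abc + 24ab + 100b^4 + 40b^3c − 20b^3 − 540bc − 216c^2 + 108c + 240b + 96c − 48 − 180ab − 72ac + 36a    [distributive law]
= 220b^3c + 72b^2c^2 − 508b^2c − 144bc^2 − 524bc − 300b^3 − 84b^2 + 268b + 60ab^3 + 24ab^2c − 132ab^2 − 48abc − 156ab + 100b^4 − 216c^2 + 204c − 48 − 72ac + 36a    [combine like terms]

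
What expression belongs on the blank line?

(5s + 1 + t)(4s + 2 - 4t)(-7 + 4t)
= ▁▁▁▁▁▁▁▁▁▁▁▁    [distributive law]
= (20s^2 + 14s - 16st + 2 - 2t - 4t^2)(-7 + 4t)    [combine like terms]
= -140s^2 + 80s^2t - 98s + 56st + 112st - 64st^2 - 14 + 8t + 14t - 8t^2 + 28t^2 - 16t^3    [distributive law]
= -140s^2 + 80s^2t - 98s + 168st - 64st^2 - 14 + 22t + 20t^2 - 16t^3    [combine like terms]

Applying distributive law to the line above:

(20s^2 + 10s - 20st + 4s + 2 - 4t + 4st + 2t - 4t^2)(-7 + 4t)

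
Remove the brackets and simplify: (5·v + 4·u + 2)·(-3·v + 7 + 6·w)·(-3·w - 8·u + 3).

(5·v + 4·u + 2)·(-3·v + 7 + 6·w)·(-3·w - 8·u + 3)
= (-15·v² + 35·v + 30·v·w - 12·u·v + 28·u + 24·u·w - 6·v + 14 + 12·w)·(-3·w - 8·u + 3)    [distributive law]
= (-15·v² + 29·v + 30·v·w - 12·u·v + 28·u + 24·u·w + 14 + 12·w)·(-3·w - 8·u + 3)    [combine like terms]
= 45·v²·w + 120·u·v² - 45·v² - 87·v·w - 232·u·v + 87·v - 90·v·w² - 240·u·v·w + 90·v·w + 36·u·v·w + 96·u²·v - 36·u·v - 84·u·w - 224·u² + 84·u - 72·u·w² - 192·u²·w + 72·u·w - 42·w - 112·u + 42 - 36·w² - 96·u·w + 36·w    [distributive law]
= 45·v²·w + 120·u·v² - 45·v² + 3·v·w - 268·u·v + 87·v - 90·v·w² - 204·u·v·w + 96·u²·v - 108·u·w - 224·u² - 28·u - 72·u·w² - 192·u²·w - 6·w + 42 - 36·w²    [combine like terms]

45·v²·w + 120·u·v² - 45·v² + 3·v·w - 268·u·v + 87·v - 90·v·w² - 204·u·v·w + 96·u²·v - 108·u·w - 224·u² - 28·u - 72·u·w² - 192·u²·w - 6·w + 42 - 36·w²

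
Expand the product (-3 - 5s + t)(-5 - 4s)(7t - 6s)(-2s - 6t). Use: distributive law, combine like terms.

330st - 630t^2 + 180s^2 + 754s^2t - 1664st^2 + 444s^3 + 392s^3t - 928s^2t^2 + 240s^4 + 210t^3 + 168st^3

(-3 - 5s + t)(-5 - 4s)(7t - 6s)(-2s - 6t)
= (15 + 12s + 25s + 20s^2 - 5t - 4st)(7t - 6s)(-2s - 6t)    [distributive law]
= (15 + 37s + 20s^2 - 5t - 4st)(7t - 6s)(-2s - 6t)    [combine like terms]
= (105t - 90s + 259st - 222s^2 + 140s^2t - 120s^3 - 35t^2 + 30st - 28st^2 + 24s^2t)(-2s - 6t)    [distributive law]
= (105t - 90s + 289st - 222s^2 + 164s^2t - 120s^3 - 35t^2 - 28st^2)(-2s - 6t)    [combine like terms]
= -210st - 630t^2 + 180s^2 + 540st - 578s^2t - 1734st^2 + 444s^3 + 1332s^2t - 328s^3t - 984s^2t^2 + 240s^4 + 720s^3t + 70st^2 + 210t^3 + 56s^2t^2 + 168st^3    [distributive law]
= 330st - 630t^2 + 180s^2 + 754s^2t - 1664st^2 + 444s^3 + 392s^3t - 928s^2t^2 + 240s^4 + 210t^3 + 168st^3    [combine like terms]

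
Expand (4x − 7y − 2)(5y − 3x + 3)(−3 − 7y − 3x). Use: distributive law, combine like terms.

(4x − 7y − 2)(5y − 3x + 3)(−3 − 7y − 3x)
= (20xy − 12x^2 + 12x − 35y^2 + 21xy − 21y − 10y + 6x − 6)(−3 − 7y − 3x)    [distributive law]
= (41xy − 12x^2 + 18x − 35y^2 − 31y − 6)(−3 − 7y − 3x)    [combine like terms]
= −123xy − 287xy^2 − 123x^2y + 36x^2 + 84x^2y + 36x^3 − 54x − 126xy − 54x^2 + 105y^2 + 245y^3 + 105xy^2 + 93y + 217y^2 + 93xy + 18 + 42y + 18x    [distributive law]
= −156xy − 182xy^2 − 39x^2y − 18x^2 + 36x^3 − 36x + 322y^2 + 245y^3 + 135y + 18    [combine like terms]

−156xy − 182xy^2 − 39x^2y − 18x^2 + 36x^3 − 36x + 322y^2 + 245y^3 + 135y + 18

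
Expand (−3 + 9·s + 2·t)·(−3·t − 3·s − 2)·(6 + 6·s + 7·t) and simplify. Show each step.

(−3 + 9·s + 2·t)·(−3·t − 3·s − 2)·(6 + 6·s + 7·t)
= (9·t + 9·s + 6 − 27·s·t − 27·s² − 18·s − 6·t² − 6·s·t − 4·t)·(6 + 6·s + 7·t)    [distributive law]
= (5·t − 9·s + 6 − 33·s·t − 27·s² − 6·t²)·(6 + 6·s + 7·t)    [combine like terms]
= 30·t + 30·s·t + 35·t² − 54·s − 54·s² − 63·s·t + 36 + 36·s + 42·t − 198·s·t − 198·s²·t − 231·s·t² − 162·s² − 162·s³ − 189·s²·t − 36·t² − 36·s·t² − 42·t³    [distributive law]
= 72·t − 231·s·t − t² − 18·s − 216·s² + 36 − 387·s²·t − 267·s·t² − 162·s³ − 42·t³    [combine like terms]

72·t − 231·s·t − t² − 18·s − 216·s² + 36 − 387·s²·t − 267·s·t² − 162·s³ − 42·t³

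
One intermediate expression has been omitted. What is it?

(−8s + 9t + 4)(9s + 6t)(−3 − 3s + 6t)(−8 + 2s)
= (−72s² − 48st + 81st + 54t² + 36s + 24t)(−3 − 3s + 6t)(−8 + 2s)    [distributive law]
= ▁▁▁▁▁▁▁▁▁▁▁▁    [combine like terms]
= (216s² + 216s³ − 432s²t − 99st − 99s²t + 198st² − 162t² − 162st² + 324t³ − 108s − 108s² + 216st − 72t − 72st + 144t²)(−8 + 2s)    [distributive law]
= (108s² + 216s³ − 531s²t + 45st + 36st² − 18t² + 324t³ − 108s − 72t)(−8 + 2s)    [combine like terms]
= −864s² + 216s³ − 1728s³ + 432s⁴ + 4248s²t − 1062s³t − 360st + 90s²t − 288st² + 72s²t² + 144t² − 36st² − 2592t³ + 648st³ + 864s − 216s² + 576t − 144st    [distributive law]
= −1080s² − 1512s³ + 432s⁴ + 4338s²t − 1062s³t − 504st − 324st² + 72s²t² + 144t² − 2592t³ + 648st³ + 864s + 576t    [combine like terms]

Applying combine like terms to the line above:

(−72s² + 33st + 54t² + 36s + 24t)(−3 − 3s + 6t)(−8 + 2s)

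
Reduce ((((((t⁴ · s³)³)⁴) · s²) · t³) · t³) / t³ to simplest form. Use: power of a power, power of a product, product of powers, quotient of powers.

((((((t⁴ · s³)³)⁴) · s²) · t³) · t³) / t³
= (((((t⁴ · s³)¹²) · s²) · t³) · t³) / t³    [power of a power]
= ((((((t⁴)¹²) · ((s³)¹²)) · s²) · t³) · t³) / t³    [power of a product]
= ((((t⁴⁸ · ((s³)¹²)) · s²) · t³) · t³) / t³    [power of a power]
= ((((t⁴⁸ · s³⁶) · s²) · t³) · t³) / t³    [power of a power]
= s³⁸t⁵¹    [quotient of powers; product of powers]

s³⁸t⁵¹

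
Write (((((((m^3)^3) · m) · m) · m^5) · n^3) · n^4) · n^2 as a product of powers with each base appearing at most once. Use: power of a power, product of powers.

(((((((m^3)^3) · m) · m) · m^5) · n^3) · n^4) · n^2
= (((((m^9 · m) · m) · m^5) · n^3) · n^4) · n^2    [power of a power]
= ((((m^10 · m) · m^5) · n^3) · n^4) · n^2    [product of powers]
= (((m^11 · m^5) · n^3) · n^4) · n^2    [product of powers]
= ((m^16 · n^3) · n^4) · n^2    [product of powers]
= m^16n^9    [product of powers]

m^16n^9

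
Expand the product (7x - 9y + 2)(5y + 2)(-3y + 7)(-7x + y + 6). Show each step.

735x²y² - 1050xy³ + 1610xy² - 1421x²y + 1792xy - 686x² + 392x + 135y⁴ + 519y³ - 1814y² - 380y + 168

(7x - 9y + 2)(5y + 2)(-3y + 7)(-7x + y + 6)
= (35xy + 14x - 45y² - 18y + 10y + 4)(-3y + 7)(-7x + y + 6)    [distributive law]
= (35xy + 14x - 45y² - 8y + 4)(-3y + 7)(-7x + y + 6)    [combine like terms]
= (-105xy² + 245xy - 42xy + 98x + 135y³ - 315y² + 24y² - 56y - 12y + 28)(-7x + y + 6)    [distributive law]
= (-105xy² + 203xy + 98x + 135y³ - 291y² - 68y + 28)(-7x + y + 6)    [combine like terms]
= 735x²y² - 105xy³ - 630xy² - 1421x²y + 203xy² + 1218xy - 686x² + 98xy + 588x - 945xy³ + 135y⁴ + 810y³ + 2037xy² - 291y³ - 1746y² + 476xy - 68y² - 408y - 196x + 28y + 168    [distributive law]
= 735x²y² - 1050xy³ + 1610xy² - 1421x²y + 1792xy - 686x² + 392x + 135y⁴ + 519y³ - 1814y² - 380y + 168    [combine like terms]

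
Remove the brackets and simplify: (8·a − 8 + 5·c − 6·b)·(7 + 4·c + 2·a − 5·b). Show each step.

(8·a − 8 + 5·c − 6·b)·(7 + 4·c + 2·a − 5·b)
= 56·a + 32·a·c + 16·a^2 − 40·a·b − 56 − 32·c − 16·a + 40·b + 35·c + 20·c^2 + 10·a·c − 25·b·c − 42·b − 24·b·c − 12·a·b + 30·b^2    [distributive law]
= 40·a + 42·a·c + 16·a^2 − 52·a·b − 56 + 3·c − 2·b + 20·c^2 − 49·b·c + 30·b^2    [combine like terms]

40·a + 42·a·c + 16·a^2 − 52·a·b − 56 + 3·c − 2·b + 20·c^2 − 49·b·c + 30·b^2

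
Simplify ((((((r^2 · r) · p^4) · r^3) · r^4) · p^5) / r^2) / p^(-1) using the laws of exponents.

((((((r^2 · r) · p^4) · r^3) · r^4) · p^5) / r^2) / p^(-1)
= (((((r^3 · p^4) · r^3) · r^4) · p^5) / r^2) / p^(-1)    [product of powers]
= p^10r^8    [quotient of powers; product of powers]

p^10r^8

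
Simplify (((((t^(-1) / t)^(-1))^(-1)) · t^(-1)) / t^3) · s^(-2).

(((((t^(-1) / t)^(-1))^(-1)) · t^(-1)) / t^3) · s^(-2)
= ((((t^(-1) / t)^1) · t^(-1)) / t^3) · s^(-2)    [power of a power]
= (((((t^(-1))^1) / (t^1)) · t^(-1)) / t^3) · s^(-2)    [power of a quotient]
= (((t^(-1) / (t^1)) · t^(-1)) / t^3) · s^(-2)    [power of a power]
= (((t^(-1) / t) · t^(-1)) / t^3) · s^(-2)    [power of a power]
= ((t^(-2) · t^(-1)) / t^3) · s^(-2)    [quotient of powers]
= (t^(-3) / t^3) · s^(-2)    [product of powers]
= t^(-6) · s^(-2)    [quotient of powers]
= s^(-2)t^(-6)    [rearrange]

s^(-2)t^(-6)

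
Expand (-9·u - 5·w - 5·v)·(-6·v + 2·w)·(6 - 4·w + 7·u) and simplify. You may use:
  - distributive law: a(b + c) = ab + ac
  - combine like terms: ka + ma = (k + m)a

324·u·v - 76·u·v·w + 378·u²·v - 108·u·w + 2·u·w² - 126·u²·w + 120·v·w - 80·v·w² - 60·w² + 40·w³ + 180·v² - 120·v²·w + 210·u·v²

(-9·u - 5·w - 5·v)·(-6·v + 2·w)·(6 - 4·w + 7·u)
= (54·u·v - 18·u·w + 30·v·w - 10·w² + 30·v² - 10·v·w)·(6 - 4·w + 7·u)    [distributive law]
= (54·u·v - 18·u·w + 20·v·w - 10·w² + 30·v²)·(6 - 4·w + 7·u)    [combine like terms]
= 324·u·v - 216·u·v·w + 378·u²·v - 108·u·w + 72·u·w² - 126·u²·w + 120·v·w - 80·v·w² + 140·u·v·w - 60·w² + 40·w³ - 70·u·w² + 180·v² - 120·v²·w + 210·u·v²    [distributive law]
= 324·u·v - 76·u·v·w + 378·u²·v - 108·u·w + 2·u·w² - 126·u²·w + 120·v·w - 80·v·w² - 60·w² + 40·w³ + 180·v² - 120·v²·w + 210·u·v²    [combine like terms]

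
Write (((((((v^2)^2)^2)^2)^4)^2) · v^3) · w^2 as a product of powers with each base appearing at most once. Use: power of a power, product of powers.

v^131w^2

(((((((v^2)^2)^2)^2)^4)^2) · v^3) · w^2
= ((((((v^2)^2)^2)^2)^8) · v^3) · w^2    [power of a power]
= (((((v^2)^2)^2)^16) · v^3) · w^2    [power of a power]
= ((((v^2)^2)^32) · v^3) · w^2    [power of a power]
= (((v^2)^64) · v^3) · w^2    [power of a power]
= (v^128 · v^3) · w^2    [power of a power]
= v^131 · w^2    [product of powers]
= v^131w^2    [rearrange]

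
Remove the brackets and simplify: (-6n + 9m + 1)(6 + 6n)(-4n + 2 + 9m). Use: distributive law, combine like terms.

(-6n + 9m + 1)(6 + 6n)(-4n + 2 + 9m)
= (-36n - 36n^2 + 54m + 54mn + 6 + 6n)(-4n + 2 + 9m)    [distributive law]
= (-30n - 36n^2 + 54m + 54mn + 6)(-4n + 2 + 9m)    [combine like terms]
= 120n^2 - 60n - 270mn + 144n^3 - 72n^2 - 324mn^2 - 216mn + 108m + 486m^2 - 216mn^2 + 108mn + 486m^2n - 24n + 12 + 54m    [distributive law]
= 48n^2 - 84n - 378mn + 144n^3 - 540mn^2 + 162m + 486m^2 + 486m^2n + 12    [combine like terms]

48n^2 - 84n - 378mn + 144n^3 - 540mn^2 + 162m + 486m^2 + 486m^2n + 12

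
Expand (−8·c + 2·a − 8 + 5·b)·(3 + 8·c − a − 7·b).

(−8·c + 2·a − 8 + 5·b)·(3 + 8·c − a − 7·b)
= −24·c − 64·c^2 + 8·a·c + 56·b·c + 6·a + 16·a·c − 2·a^2 − 14·a·b − 24 − 64·c + 8·a + 56·b + 15·b + 40·b·c − 5·a·b − 35·b^2    [distributive law]
= −88·c − 64·c^2 + 24·a·c + 96·b·c + 14·a − 2·a^2 − 19·a·b − 24 + 71·b − 35·b^2    [combine like terms]

−88·c − 64·c^2 + 24·a·c + 96·b·c + 14·a − 2·a^2 − 19·a·b − 24 + 71·b − 35·b^2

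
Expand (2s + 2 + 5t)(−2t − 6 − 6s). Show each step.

−34st − 24s − 12s^2 − 34t − 12 − 10t^2

(2s + 2 + 5t)(−2t − 6 − 6s)
= −4st − 12s − 12s^2 − 4t − 12 − 12s − 10t^2 − 30t − 30st    [distributive law]
= −34st − 24s − 12s^2 − 34t − 12 − 10t^2    [combine like terms]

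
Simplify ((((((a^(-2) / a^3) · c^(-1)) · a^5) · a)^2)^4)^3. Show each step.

((((((a^(-2) / a^3) · c^(-1)) · a^5) · a)^2)^4)^3
= (((((a^(-2) / a^3) · c^(-1)) · a^5) · a)^2)^12    [power of a power]
= ((((a^(-2) / a^3) · c^(-1)) · a^5) · a)^24    [power of a power]
= ((((a^(-2) / a^3) · c^(-1)) · a^5)^24) · (a^24)    [power of a product]
= ((((a^(-2) / a^3) · c^(-1))^24) · ((a^5)^24)) · (a^24)    [power of a product]
= ((((a^(-2) / a^3)^24) · ((c^(-1))^24)) · ((a^5)^24)) · (a^24)    [power of a product]
= (((((a^(-2))^24) / ((a^3)^24)) · ((c^(-1))^24)) · ((a^5)^24)) · (a^24)    [power of a quotient]
= (((a^(-48) / ((a^3)^24)) · ((c^(-1))^24)) · ((a^5)^24)) · (a^24)    [power of a power]
= (((a^(-48) / a^72) · ((c^(-1))^24)) · ((a^5)^24)) · (a^24)    [power of a power]
= ((a^(-120) · ((c^(-1))^24)) · ((a^5)^24)) · (a^24)    [quotient of powers]
= ((a^(-120) · c^(-24)) · ((a^5)^24)) · (a^24)    [power of a power]
= ((a^(-120) · c^(-24)) · a^120) · (a^24)    [power of a power]
= a^24·c^(-24)    [product of powers]

a^24·c^(-24)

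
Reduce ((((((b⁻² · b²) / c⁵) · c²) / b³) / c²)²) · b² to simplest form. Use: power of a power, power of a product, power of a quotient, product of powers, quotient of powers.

b⁻⁴c⁻¹⁰

((((((b⁻² · b²) / c⁵) · c²) / b³) / c²)²) · b²
= ((((((b⁻² · b²) / c⁵) · c²) / b³)²) / ((c²)²)) · b²    [power of a quotient]
= ((((((b⁻² · b²) / c⁵) · c²)²) / ((b³)²)) / ((c²)²)) · b²    [power of a quotient]
= ((((((b⁻² · b²) / c⁵)²) · ((c²)²)) / ((b³)²)) / ((c²)²)) · b²    [power of a product]
= ((((((b⁻² · b²)²) / ((c⁵)²)) · ((c²)²)) / ((b³)²)) / ((c²)²)) · b²    [power of a quotient]
= (((((((b⁻²)²) · ((b²)²)) / ((c⁵)²)) · ((c²)²)) / ((b³)²)) / ((c²)²)) · b²    [power of a product]
= (((((b⁻⁴ · ((b²)²)) / ((c⁵)²)) · ((c²)²)) / ((b³)²)) / ((c²)²)) · b²    [power of a power]
= (((((b⁻⁴ · b⁴) / ((c⁵)²)) · ((c²)²)) / ((b³)²)) / ((c²)²)) · b²    [power of a power]
= ((((b⁰ / ((c⁵)²)) · ((c²)²)) / ((b³)²)) / ((c²)²)) · b²    [product of powers]
= ((((b⁰ / c¹⁰) · ((c²)²)) / ((b³)²)) / ((c²)²)) · b²    [power of a power]
= ((((b⁰ / c¹⁰) · c⁴) / ((b³)²)) / ((c²)²)) · b²    [power of a power]
= ((((b⁰ / c¹⁰) · c⁴) / b⁶) / ((c²)²)) · b²    [power of a power]
= ((((b⁰ / c¹⁰) · c⁴) / b⁶) / c⁴) · b²    [power of a power]
= b⁻⁴c⁻¹⁰    [quotient of powers; product of powers]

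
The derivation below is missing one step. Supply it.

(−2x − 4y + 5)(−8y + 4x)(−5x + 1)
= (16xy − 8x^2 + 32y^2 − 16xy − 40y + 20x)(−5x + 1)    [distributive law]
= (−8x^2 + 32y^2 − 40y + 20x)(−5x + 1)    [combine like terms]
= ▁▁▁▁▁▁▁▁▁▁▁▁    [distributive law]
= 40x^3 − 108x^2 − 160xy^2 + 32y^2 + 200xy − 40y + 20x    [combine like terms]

Applying distributive law to the line above:

40x^3 − 8x^2 − 160xy^2 + 32y^2 + 200xy − 40y − 100x^2 + 20x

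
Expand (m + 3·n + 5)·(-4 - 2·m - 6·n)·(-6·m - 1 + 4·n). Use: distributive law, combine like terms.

(m + 3·n + 5)·(-4 - 2·m - 6·n)·(-6·m - 1 + 4·n)
= (-4·m - 2·m^2 - 6·m·n - 12·n - 6·m·n - 18·n^2 - 20 - 10·m - 30·n)·(-6·m - 1 + 4·n)    [distributive law]
= (-14·m - 2·m^2 - 12·m·n - 42·n - 18·n^2 - 20)·(-6·m - 1 + 4·n)    [combine like terms]
= 84·m^2 + 14·m - 56·m·n + 12·m^3 + 2·m^2 - 8·m^2·n + 72·m^2·n + 12·m·n - 48·m·n^2 + 252·m·n + 42·n - 168·n^2 + 108·m·n^2 + 18·n^2 - 72·n^3 + 120·m + 20 - 80·n    [distributive law]
= 86·m^2 + 134·m + 208·m·n + 12·m^3 + 64·m^2·n + 60·m·n^2 - 38·n - 150·n^2 - 72·n^3 + 20    [combine like terms]

86·m^2 + 134·m + 208·m·n + 12·m^3 + 64·m^2·n + 60·m·n^2 - 38·n - 150·n^2 - 72·n^3 + 20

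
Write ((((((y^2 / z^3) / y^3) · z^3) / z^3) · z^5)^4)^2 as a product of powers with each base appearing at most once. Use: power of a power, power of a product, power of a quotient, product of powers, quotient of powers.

y^(-8)·z^16

((((((y^2 / z^3) / y^3) · z^3) / z^3) · z^5)^4)^2
= (((((y^2 / z^3) / y^3) · z^3) / z^3) · z^5)^8    [power of a power]
= (((((y^2 / z^3) / y^3) · z^3) / z^3)^8) · ((z^5)^8)    [power of a product]
= (((((y^2 / z^3) / y^3) · z^3)^8) / ((z^3)^8)) · ((z^5)^8)    [power of a quotient]
= (((((y^2 / z^3) / y^3)^8) · ((z^3)^8)) / ((z^3)^8)) · ((z^5)^8)    [power of a product]
= (((((y^2 / z^3)^8) / ((y^3)^8)) · ((z^3)^8)) / ((z^3)^8)) · ((z^5)^8)    [power of a quotient]
= ((((((y^2)^8) / ((z^3)^8)) / ((y^3)^8)) · ((z^3)^8)) / ((z^3)^8)) · ((z^5)^8)    [power of a quotient]
= ((((y^16 / ((z^3)^8)) / ((y^3)^8)) · ((z^3)^8)) / ((z^3)^8)) · ((z^5)^8)    [power of a power]
= ((((y^16 / z^24) / ((y^3)^8)) · ((z^3)^8)) / ((z^3)^8)) · ((z^5)^8)    [power of a power]
= ((((y^16 / z^24) / y^24) · ((z^3)^8)) / ((z^3)^8)) · ((z^5)^8)    [power of a power]
= ((((y^16 / z^24) / y^24) · z^24) / ((z^3)^8)) · ((z^5)^8)    [power of a power]
= ((((y^16 / z^24) / y^24) · z^24) / z^24) · ((z^5)^8)    [power of a power]
= ((((y^16 / z^24) / y^24) · z^24) / z^24) · z^40    [power of a power]
= y^(-8)·z^16    [quotient of powers; product of powers]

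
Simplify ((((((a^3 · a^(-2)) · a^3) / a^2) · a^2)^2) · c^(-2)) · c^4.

((((((a^3 · a^(-2)) · a^3) / a^2) · a^2)^2) · c^(-2)) · c^4
= ((((((a^3 · a^(-2)) · a^3) / a^2)^2) · ((a^2)^2)) · c^(-2)) · c^4    [power of a product]
= ((((((a^3 · a^(-2)) · a^3)^2) / ((a^2)^2)) · ((a^2)^2)) · c^(-2)) · c^4    [power of a quotient]
= ((((((a^3 · a^(-2))^2) · ((a^3)^2)) / ((a^2)^2)) · ((a^2)^2)) · c^(-2)) · c^4    [power of a product]
= (((((((a^3)^2) · ((a^(-2))^2)) · ((a^3)^2)) / ((a^2)^2)) · ((a^2)^2)) · c^(-2)) · c^4    [power of a product]
= (((((a^6 · ((a^(-2))^2)) · ((a^3)^2)) / ((a^2)^2)) · ((a^2)^2)) · c^(-2)) · c^4    [power of a power]
= (((((a^6 · a^(-4)) · ((a^3)^2)) / ((a^2)^2)) · ((a^2)^2)) · c^(-2)) · c^4    [power of a power]
= ((((a^2 · ((a^3)^2)) / ((a^2)^2)) · ((a^2)^2)) · c^(-2)) · c^4    [product of powers]
= ((((a^2 · a^6) / ((a^2)^2)) · ((a^2)^2)) · c^(-2)) · c^4    [power of a power]
= (((a^8 / ((a^2)^2)) · ((a^2)^2)) · c^(-2)) · c^4    [product of powers]
= (((a^8 / a^4) · ((a^2)^2)) · c^(-2)) · c^4    [power of a power]
= ((a^4 · ((a^2)^2)) · c^(-2)) · c^4    [quotient of powers]
= ((a^4 · a^4) · c^(-2)) · c^4    [power of a power]
= (a^8 · c^(-2)) · c^4    [product of powers]
= a^8c^2    [product of powers]

a^8c^2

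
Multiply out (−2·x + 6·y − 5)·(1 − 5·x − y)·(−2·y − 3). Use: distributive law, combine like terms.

38·x·y − 69·x − 20·x^2·y − 30·x^2 + 56·x·y^2 − 4·y^2 − 23·y + 12·y^3 + 15

(−2·x + 6·y − 5)·(1 − 5·x − y)·(−2·y − 3)
= (−2·x + 10·x^2 + 2·x·y + 6·y − 30·x·y − 6·y^2 − 5 + 25·x + 5·y)·(−2·y − 3)    [distributive law]
= (23·x + 10·x^2 − 28·x·y + 11·y − 6·y^2 − 5)·(−2·y − 3)    [combine like terms]
= −46·x·y − 69·x − 20·x^2·y − 30·x^2 + 56·x·y^2 + 84·x·y − 22·y^2 − 33·y + 12·y^3 + 18·y^2 + 10·y + 15    [distributive law]
= 38·x·y − 69·x − 20·x^2·y − 30·x^2 + 56·x·y^2 − 4·y^2 − 23·y + 12·y^3 + 15    [combine like terms]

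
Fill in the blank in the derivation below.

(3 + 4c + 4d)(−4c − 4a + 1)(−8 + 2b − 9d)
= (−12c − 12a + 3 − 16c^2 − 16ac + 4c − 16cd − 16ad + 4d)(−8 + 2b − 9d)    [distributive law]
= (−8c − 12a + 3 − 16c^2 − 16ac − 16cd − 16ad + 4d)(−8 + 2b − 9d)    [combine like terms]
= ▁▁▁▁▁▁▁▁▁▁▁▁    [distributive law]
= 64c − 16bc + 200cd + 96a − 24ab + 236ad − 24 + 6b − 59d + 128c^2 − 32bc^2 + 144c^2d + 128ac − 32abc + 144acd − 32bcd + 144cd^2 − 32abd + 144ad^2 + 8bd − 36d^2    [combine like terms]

Applying distributive law to the line above:

64c − 16bc + 72cd + 96a − 24ab + 108ad − 24 + 6b − 27d + 128c^2 − 32bc^2 + 144c^2d + 128ac − 32abc + 144acd + 128cd − 32bcd + 144cd^2 + 128ad − 32abd + 144ad^2 − 32d + 8bd − 36d^2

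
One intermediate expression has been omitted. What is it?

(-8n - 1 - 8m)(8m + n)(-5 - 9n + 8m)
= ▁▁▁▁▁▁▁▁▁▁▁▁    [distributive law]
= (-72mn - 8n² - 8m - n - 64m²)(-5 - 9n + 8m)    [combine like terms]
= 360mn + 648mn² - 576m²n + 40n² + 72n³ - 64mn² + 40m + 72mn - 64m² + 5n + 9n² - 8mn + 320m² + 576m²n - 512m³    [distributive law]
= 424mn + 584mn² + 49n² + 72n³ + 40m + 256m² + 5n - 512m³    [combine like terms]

Applying distributive law to the line above:

(-64mn - 8n² - 8m - n - 64m² - 8mn)(-5 - 9n + 8m)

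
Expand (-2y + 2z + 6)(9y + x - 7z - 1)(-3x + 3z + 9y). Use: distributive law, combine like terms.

(-2y + 2z + 6)(9y + x - 7z - 1)(-3x + 3z + 9y)
= (-18y^2 - 2xy + 14yz + 2y + 18yz + 2xz - 14z^2 - 2z + 54y + 6x - 42z - 6)(-3x + 3z + 9y)    [distributive law]
= (-18y^2 - 2xy + 32yz + 56y + 2xz - 14z^2 - 44z + 6x - 6)(-3x + 3z + 9y)    [combine like terms]
= 54xy^2 - 54y^2z - 162y^3 + 6x^2y - 6xyz - 18xy^2 - 96xyz + 96yz^2 + 288y^2z - 168xy + 168yz + 504y^2 - 6x^2z + 6xz^2 + 18xyz + 42xz^2 - 42z^3 - 126yz^2 + 132xz - 132z^2 - 396yz - 18x^2 + 18xz + 54xy + 18x - 18z - 54y    [distributive law]
= 36xy^2 + 234y^2z - 162y^3 + 6x^2y - 84xyz - 30yz^2 - 114xy - 228yz + 504y^2 - 6x^2z + 48xz^2 - 42z^3 + 150xz - 132z^2 - 18x^2 + 18x - 18z - 54y    [combine like terms]

36xy^2 + 234y^2z - 162y^3 + 6x^2y - 84xyz - 30yz^2 - 114xy - 228yz + 504y^2 - 6x^2z + 48xz^2 - 42z^3 + 150xz - 132z^2 - 18x^2 + 18x - 18z - 54y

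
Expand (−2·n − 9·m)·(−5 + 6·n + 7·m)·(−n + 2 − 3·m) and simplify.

(−2·n − 9·m)·(−5 + 6·n + 7·m)·(−n + 2 − 3·m)
= (10·n − 12·n² − 14·m·n + 45·m − 54·m·n − 63·m²)·(−n + 2 − 3·m)    [distributive law]
= (10·n − 12·n² − 68·m·n + 45·m − 63·m²)·(−n + 2 − 3·m)    [combine like terms]
= −10·n² + 20·n − 30·m·n + 12·n³ − 24·n² + 36·m·n² + 68·m·n² − 136·m·n + 204·m²·n − 45·m·n + 90·m − 135·m² + 63·m²·n − 126·m² + 189·m³    [distributive law]
= −34·n² + 20·n − 211·m·n + 12·n³ + 104·m·n² + 267·m²·n + 90·m − 261·m² + 189·m³    [combine like terms]

−34·n² + 20·n − 211·m·n + 12·n³ + 104·m·n² + 267·m²·n + 90·m − 261·m² + 189·m³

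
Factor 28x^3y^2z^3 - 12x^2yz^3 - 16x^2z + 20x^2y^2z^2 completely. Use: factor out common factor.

28x^3y^2z^3 - 12x^2yz^3 - 16x^2z + 20x^2y^2z^2
= 4(7x^3y^2z^3 - 3x^2yz^3 - 4x^2z + 5x^2y^2z^2)    [factor out 4]
= 4x^2z(7xy^2z^2 - 3yz^2 - 4 + 5y^2z)    [factor out x^2z]

4x^2z(7xy^2z^2 - 3yz^2 - 4 + 5y^2z)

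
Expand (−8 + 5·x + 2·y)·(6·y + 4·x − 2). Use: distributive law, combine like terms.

−52·y − 42·x + 16 + 38·x·y + 20·x² + 12·y²

(−8 + 5·x + 2·y)·(6·y + 4·x − 2)
= −48·y − 32·x + 16 + 30·x·y + 20·x² − 10·x + 12·y² + 8·x·y − 4·y    [distributive law]
= −52·y − 42·x + 16 + 38·x·y + 20·x² + 12·y²    [combine like terms]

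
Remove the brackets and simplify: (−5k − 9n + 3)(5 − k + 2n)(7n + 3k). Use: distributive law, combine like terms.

−313kn − 84k^2 + 32k^2n + 15k^3 − 61kn^2 − 273n^2 − 126n^3 + 105n + 45k

(−5k − 9n + 3)(5 − k + 2n)(7n + 3k)
= (−25k + 5k^2 − 10kn − 45n + 9kn − 18n^2 + 15 − 3k + 6n)(7n + 3k)    [distributive law]
= (−28k + 5k^2 − kn − 39n − 18n^2 + 15)(7n + 3k)    [combine like terms]
= −196kn − 84k^2 + 35k^2n + 15k^3 − 7kn^2 − 3k^2n − 273n^2 − 117kn − 126n^3 − 54kn^2 + 105n + 45k    [distributive law]
= −313kn − 84k^2 + 32k^2n + 15k^3 − 61kn^2 − 273n^2 − 126n^3 + 105n + 45k    [combine like terms]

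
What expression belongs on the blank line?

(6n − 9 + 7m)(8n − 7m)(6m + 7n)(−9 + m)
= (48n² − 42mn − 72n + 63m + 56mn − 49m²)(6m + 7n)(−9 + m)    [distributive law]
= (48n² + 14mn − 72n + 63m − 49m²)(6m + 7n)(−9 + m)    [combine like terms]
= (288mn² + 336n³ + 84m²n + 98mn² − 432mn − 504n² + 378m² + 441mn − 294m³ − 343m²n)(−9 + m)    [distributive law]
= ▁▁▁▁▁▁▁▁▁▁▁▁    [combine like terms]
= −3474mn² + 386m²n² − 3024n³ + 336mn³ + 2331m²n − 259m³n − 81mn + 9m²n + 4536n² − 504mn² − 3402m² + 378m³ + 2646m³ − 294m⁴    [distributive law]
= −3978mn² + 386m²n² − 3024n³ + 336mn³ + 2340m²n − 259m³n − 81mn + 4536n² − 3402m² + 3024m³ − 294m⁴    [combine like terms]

After combine like terms, the bracketed line is:

(386mn² + 336n³ − 259m²n + 9mn − 504n² + 378m² − 294m³)(−9 + m)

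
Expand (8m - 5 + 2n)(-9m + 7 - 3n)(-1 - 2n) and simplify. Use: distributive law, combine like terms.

(8m - 5 + 2n)(-9m + 7 - 3n)(-1 - 2n)
= (-72m^2 + 56m - 24mn + 45m - 35 + 15n - 18mn + 14n - 6n^2)(-1 - 2n)    [distributive law]
= (-72m^2 + 101m - 42mn - 35 + 29n - 6n^2)(-1 - 2n)    [combine like terms]
= 72m^2 + 144m^2n - 101m - 202mn + 42mn + 84mn^2 + 35 + 70n - 29n - 58n^2 + 6n^2 + 12n^3    [distributive law]
= 72m^2 + 144m^2n - 101m - 160mn + 84mn^2 + 35 + 41n - 52n^2 + 12n^3    [combine like terms]

72m^2 + 144m^2n - 101m - 160mn + 84mn^2 + 35 + 41n - 52n^2 + 12n^3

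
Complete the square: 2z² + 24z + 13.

2(z + 6)² − 59

2z² + 24z + 13
= 2(z² + 12z) + 13    [factor out 2 from the z-terms]
= 2(z² + 12z + 36 − 36) + 13    [add and subtract 36 inside the bracket]
= 2(z + 6)² − 72 + 13    [perfect-square identity]
= 2(z + 6)² − 59    [combine constants]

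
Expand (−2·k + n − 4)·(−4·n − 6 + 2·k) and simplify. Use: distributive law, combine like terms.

10·k·n + 4·k − 4·k^2 − 4·n^2 + 10·n + 24

(−2·k + n − 4)·(−4·n − 6 + 2·k)
= 8·k·n + 12·k − 4·k^2 − 4·n^2 − 6·n + 2·k·n + 16·n + 24 − 8·k    [distributive law]
= 10·k·n + 4·k − 4·k^2 − 4·n^2 + 10·n + 24    [combine like terms]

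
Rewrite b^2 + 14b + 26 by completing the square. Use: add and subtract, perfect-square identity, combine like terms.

b^2 + 14b + 26
= b^2 + 14b + 49 - 49 + 26    [add and subtract 49]
= (b + 7)^2 - 49 + 26    [perfect-square identity]
= (b + 7)^2 - 23    [combine constants]

(b + 7)^2 - 23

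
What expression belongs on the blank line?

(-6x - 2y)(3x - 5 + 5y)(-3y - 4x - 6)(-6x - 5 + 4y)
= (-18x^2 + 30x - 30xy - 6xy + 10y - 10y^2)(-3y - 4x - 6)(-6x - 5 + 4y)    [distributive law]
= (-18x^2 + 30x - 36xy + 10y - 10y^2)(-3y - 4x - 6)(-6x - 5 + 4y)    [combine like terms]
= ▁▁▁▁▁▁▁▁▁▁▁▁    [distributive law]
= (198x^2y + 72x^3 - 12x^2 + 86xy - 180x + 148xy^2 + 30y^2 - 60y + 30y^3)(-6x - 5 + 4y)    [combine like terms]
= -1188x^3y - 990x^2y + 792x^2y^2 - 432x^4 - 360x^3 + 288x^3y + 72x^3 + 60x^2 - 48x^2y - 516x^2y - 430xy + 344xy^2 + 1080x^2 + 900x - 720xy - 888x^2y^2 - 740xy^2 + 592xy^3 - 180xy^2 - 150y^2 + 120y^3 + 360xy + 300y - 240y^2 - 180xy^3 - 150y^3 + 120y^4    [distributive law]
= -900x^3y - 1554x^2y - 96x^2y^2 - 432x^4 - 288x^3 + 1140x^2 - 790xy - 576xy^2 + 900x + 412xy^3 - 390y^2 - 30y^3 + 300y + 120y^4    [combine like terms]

Applying distributive law to the line above:

(54x^2y + 72x^3 + 108x^2 - 90xy - 120x^2 - 180x + 108xy^2 + 144x^2y + 216xy - 30y^2 - 40xy - 60y + 30y^3 + 40xy^2 + 60y^2)(-6x - 5 + 4y)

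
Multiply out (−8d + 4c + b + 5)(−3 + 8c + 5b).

(−8d + 4c + b + 5)(−3 + 8c + 5b)
= 24d − 64cd − 40bd − 12c + 32c² + 20bc − 3b + 8bc + 5b² − 15 + 40c + 25b    [distributive law]
= 24d − 64cd − 40bd + 28c + 32c² + 28bc + 22b + 5b² − 15    [combine like terms]

24d − 64cd − 40bd + 28c + 32c² + 28bc + 22b + 5b² − 15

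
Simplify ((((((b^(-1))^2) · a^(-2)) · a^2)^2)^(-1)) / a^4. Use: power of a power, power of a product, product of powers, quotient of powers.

a^(-4)b^4

((((((b^(-1))^2) · a^(-2)) · a^2)^2)^(-1)) / a^4
= (((((b^(-1))^2) · a^(-2)) · a^2)^(-2)) / a^4    [power of a power]
= (((((b^(-1))^2) · a^(-2))^(-2)) · ((a^2)^(-2))) / a^4    [power of a product]
= (((((b^(-1))^2)^(-2)) · ((a^(-2))^(-2))) · ((a^2)^(-2))) / a^4    [power of a product]
= ((((b^(-1))^(-4)) · ((a^(-2))^(-2))) · ((a^2)^(-2))) / a^4    [power of a power]
= ((b^4 · ((a^(-2))^(-2))) · ((a^2)^(-2))) / a^4    [power of a power]
= ((b^4 · a^4) · ((a^2)^(-2))) / a^4    [power of a power]
= ((b^4 · a^4) · a^(-4)) / a^4    [power of a power]
= a^(-4)b^4    [quotient of powers; product of powers]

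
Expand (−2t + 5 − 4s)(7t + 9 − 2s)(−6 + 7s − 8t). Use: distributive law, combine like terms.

(−2t + 5 − 4s)(7t + 9 − 2s)(−6 + 7s − 8t)
= (−14t^2 − 18t + 4st + 35t + 45 − 10s − 28st − 36s + 8s^2)(−6 + 7s − 8t)    [distributive law]
= (−14t^2 + 17t − 24st + 45 − 46s + 8s^2)(−6 + 7s − 8t)    [combine like terms]
= 84t^2 − 98st^2 + 112t^3 − 102t + 119st − 136t^2 + 144st − 168s^2t + 192st^2 − 270 + 315s − 360t + 276s − 322s^2 + 368st − 48s^2 + 56s^3 − 64s^2t    [distributive law]
= −52t^2 + 94st^2 + 112t^3 − 462t + 631st − 232s^2t − 270 + 591s − 370s^2 + 56s^3    [combine like terms]

−52t^2 + 94st^2 + 112t^3 − 462t + 631st − 232s^2t − 270 + 591s − 370s^2 + 56s^3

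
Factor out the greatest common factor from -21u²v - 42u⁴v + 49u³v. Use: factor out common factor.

7u²v(-3 - 6u² + 7u)

-21u²v - 42u⁴v + 49u³v
= 7(-3u²v - 6u⁴v + 7u³v)    [factor out 7]
= 7u²v(-3 - 6u² + 7u)    [factor out u²v]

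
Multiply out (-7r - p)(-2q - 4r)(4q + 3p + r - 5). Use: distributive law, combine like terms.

56q^2r + 60pqr + 126qr^2 - 70qr + 88pr^2 + 28r^3 - 140r^2 + 8pq^2 + 6p^2q - 10pq + 12p^2r - 20pr

(-7r - p)(-2q - 4r)(4q + 3p + r - 5)
= (14qr + 28r^2 + 2pq + 4pr)(4q + 3p + r - 5)    [distributive law]
= 56q^2r + 42pqr + 14qr^2 - 70qr + 112qr^2 + 84pr^2 + 28r^3 - 140r^2 + 8pq^2 + 6p^2q + 2pqr - 10pq + 16pqr + 12p^2r + 4pr^2 - 20pr    [distributive law]
= 56q^2r + 60pqr + 126qr^2 - 70qr + 88pr^2 + 28r^3 - 140r^2 + 8pq^2 + 6p^2q - 10pq + 12p^2r - 20pr    [combine like terms]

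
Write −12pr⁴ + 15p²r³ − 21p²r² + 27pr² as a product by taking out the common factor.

3pr²(−4r² + 5pr − 7p + 9)

−12pr⁴ + 15p²r³ − 21p²r² + 27pr²
= 3(−4pr⁴ + 5p²r³ − 7p²r² + 9pr²)    [factor out 3]
= 3pr²(−4r² + 5pr − 7p + 9)    [factor out pr²]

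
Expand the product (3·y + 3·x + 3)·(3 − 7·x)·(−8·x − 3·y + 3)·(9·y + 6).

(3·y + 3·x + 3)·(3 − 7·x)·(−8·x − 3·y + 3)·(9·y + 6)
= (9·y − 21·x·y + 9·x − 21·x^2 + 9 − 21·x)·(−8·x − 3·y + 3)·(9·y + 6)    [distributive law]
= (9·y − 21·x·y − 12·x − 21·x^2 + 9)·(−8·x − 3·y + 3)·(9·y + 6)    [combine like terms]
= (−72·x·y − 27·y^2 + 27·y + 168·x^2·y + 63·x·y^2 − 63·x·y + 96·x^2 + 36·x·y − 36·x + 168·x^3 + 63·x^2·y − 63·x^2 − 72·x − 27·y + 27)·(9·y + 6)    [distributive law]
= (−99·x·y − 27·y^2 + 231·x^2·y + 63·x·y^2 + 33·x^2 − 108·x + 168·x^3 + 27)·(9·y + 6)    [combine like terms]
= −891·x·y^2 − 594·x·y − 243·y^3 − 162·y^2 + 2079·x^2·y^2 + 1386·x^2·y + 567·x·y^3 + 378·x·y^2 + 297·x^2·y + 198·x^2 − 972·x·y − 648·x + 1512·x^3·y + 1008·x^3 + 243·y + 162    [distributive law]
= −513·x·y^2 − 1566·x·y − 243·y^3 − 162·y^2 + 2079·x^2·y^2 + 1683·x^2·y + 567·x·y^3 + 198·x^2 − 648·x + 1512·x^3·y + 1008·x^3 + 243·y + 162    [combine like terms]

−513·x·y^2 − 1566·x·y − 243·y^3 − 162·y^2 + 2079·x^2·y^2 + 1683·x^2·y + 567·x·y^3 + 198·x^2 − 648·x + 1512·x^3·y + 1008·x^3 + 243·y + 162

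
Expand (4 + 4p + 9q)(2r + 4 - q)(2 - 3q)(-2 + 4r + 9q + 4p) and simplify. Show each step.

(4 + 4p + 9q)(2r + 4 - q)(2 - 3q)(-2 + 4r + 9q + 4p)
= (8r + 16 - 4q + 8pr + 16p - 4pq + 18qr + 36q - 9q^2)(2 - 3q)(-2 + 4r + 9q + 4p)    [distributive law]
= (8r + 16 + 32q + 8pr + 16p - 4pq + 18qr - 9q^2)(2 - 3q)(-2 + 4r + 9q + 4p)    [combine like terms]
= (16r - 24qr + 32 - 48q + 64q - 96q^2 + 16pr - 24pqr + 32p - 48pq - 8pq + 12pq^2 + 36qr - 54q^2r - 18q^2 + 27q^3)(-2 + 4r + 9q + 4p)    [distributive law]
= (16r + 12qr + 32 + 16q - 114q^2 + 16pr - 24pqr + 32p - 56pq + 12pq^2 - 54q^2r + 27q^3)(-2 + 4r + 9q + 4p)    [combine like terms]
= -32r + 64r^2 + 144qr + 64pr - 24qr + 48qr^2 + 108q^2r + 48pqr - 64 + 128r + 288q + 128p - 32q + 64qr + 144q^2 + 64pq + 228q^2 - 456q^2r - 1026q^3 - 456pq^2 - 32pr + 64pr^2 + 144pqr + 64p^2r + 48pqr - 96pqr^2 - 216pq^2r - 96p^2qr - 64p + 128pr + 288pq + 128p^2 + 112pq - 224pqr - 504pq^2 - 224p^2q - 24pq^2 + 48pq^2r + 108pq^3 + 48p^2q^2 + 108q^2r - 216q^2r^2 - 486q^3r - 216pq^2r - 54q^3 + 108q^3r + 243q^4 + 108pq^3    [distributive law]
= 96r + 64r^2 + 184qr + 160pr + 48qr^2 - 240q^2r + 16pqr - 64 + 256q + 64p + 372q^2 + 464pq - 1080q^3 - 984pq^2 + 64pr^2 + 64p^2r - 96pqr^2 - 384pq^2r - 96p^2qr + 128p^2 - 224p^2q + 216pq^3 + 48p^2q^2 - 216q^2r^2 - 378q^3r + 243q^4    [combine like terms]

96r + 64r^2 + 184qr + 160pr + 48qr^2 - 240q^2r + 16pqr - 64 + 256q + 64p + 372q^2 + 464pq - 1080q^3 - 984pq^2 + 64pr^2 + 64p^2r - 96pqr^2 - 384pq^2r - 96p^2qr + 128p^2 - 224p^2q + 216pq^3 + 48p^2q^2 - 216q^2r^2 - 378q^3r + 243q^4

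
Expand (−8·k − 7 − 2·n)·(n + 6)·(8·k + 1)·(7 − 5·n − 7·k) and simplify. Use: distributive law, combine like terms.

(−8·k − 7 − 2·n)·(n + 6)·(8·k + 1)·(7 − 5·n − 7·k)
= (−8·k·n − 48·k − 7·n − 42 − 2·n² − 12·n)·(8·k + 1)·(7 − 5·n − 7·k)    [distributive law]
= (−8·k·n − 48·k − 19·n − 42 − 2·n²)·(8·k + 1)·(7 − 5·n − 7·k)    [combine like terms]
= (−64·k²·n − 8·k·n − 384·k² − 48·k − 152·k·n − 19·n − 336·k − 42 − 16·k·n² − 2·n²)·(7 − 5·n − 7·k)    [distributive law]
= (−64·k²·n − 160·k·n − 384·k² − 384·k − 19·n − 42 − 16·k·n² − 2·n²)·(7 − 5·n − 7·k)    [combine like terms]
= −448·k²·n + 320·k²·n² + 448·k³·n − 1120·k·n + 800·k·n² + 1120·k²·n − 2688·k² + 1920·k²·n + 2688·k³ − 2688·k + 1920·k·n + 2688·k² − 133·n + 95·n² + 133·k·n − 294 + 210·n + 294·k − 112·k·n² + 80·k·n³ + 112·k²·n² − 14·n² + 10·n³ + 14·k·n²    [distributive law]
= 2592·k²·n + 432·k²·n² + 448·k³·n + 933·k·n + 702·k·n² + 2688·k³ − 2394·k + 77·n + 81·n² − 294 + 80·k·n³ + 10·n³    [combine like terms]

2592·k²·n + 432·k²·n² + 448·k³·n + 933·k·n + 702·k·n² + 2688·k³ − 2394·k + 77·n + 81·n² − 294 + 80·k·n³ + 10·n³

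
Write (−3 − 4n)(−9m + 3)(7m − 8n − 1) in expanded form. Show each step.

(−3 − 4n)(−9m + 3)(7m − 8n − 1)
= (27m − 9 + 36mn − 12n)(7m − 8n − 1)    [distributive law]
= 189m^2 − 216mn − 27m − 63m + 72n + 9 + 252m^2n − 288mn^2 − 36mn − 84mn + 96n^2 + 12n    [distributive law]
= 189m^2 − 336mn − 90m + 84n + 9 + 252m^2n − 288mn^2 + 96n^2    [combine like terms]

189m^2 − 336mn − 90m + 84n + 9 + 252m^2n − 288mn^2 + 96n^2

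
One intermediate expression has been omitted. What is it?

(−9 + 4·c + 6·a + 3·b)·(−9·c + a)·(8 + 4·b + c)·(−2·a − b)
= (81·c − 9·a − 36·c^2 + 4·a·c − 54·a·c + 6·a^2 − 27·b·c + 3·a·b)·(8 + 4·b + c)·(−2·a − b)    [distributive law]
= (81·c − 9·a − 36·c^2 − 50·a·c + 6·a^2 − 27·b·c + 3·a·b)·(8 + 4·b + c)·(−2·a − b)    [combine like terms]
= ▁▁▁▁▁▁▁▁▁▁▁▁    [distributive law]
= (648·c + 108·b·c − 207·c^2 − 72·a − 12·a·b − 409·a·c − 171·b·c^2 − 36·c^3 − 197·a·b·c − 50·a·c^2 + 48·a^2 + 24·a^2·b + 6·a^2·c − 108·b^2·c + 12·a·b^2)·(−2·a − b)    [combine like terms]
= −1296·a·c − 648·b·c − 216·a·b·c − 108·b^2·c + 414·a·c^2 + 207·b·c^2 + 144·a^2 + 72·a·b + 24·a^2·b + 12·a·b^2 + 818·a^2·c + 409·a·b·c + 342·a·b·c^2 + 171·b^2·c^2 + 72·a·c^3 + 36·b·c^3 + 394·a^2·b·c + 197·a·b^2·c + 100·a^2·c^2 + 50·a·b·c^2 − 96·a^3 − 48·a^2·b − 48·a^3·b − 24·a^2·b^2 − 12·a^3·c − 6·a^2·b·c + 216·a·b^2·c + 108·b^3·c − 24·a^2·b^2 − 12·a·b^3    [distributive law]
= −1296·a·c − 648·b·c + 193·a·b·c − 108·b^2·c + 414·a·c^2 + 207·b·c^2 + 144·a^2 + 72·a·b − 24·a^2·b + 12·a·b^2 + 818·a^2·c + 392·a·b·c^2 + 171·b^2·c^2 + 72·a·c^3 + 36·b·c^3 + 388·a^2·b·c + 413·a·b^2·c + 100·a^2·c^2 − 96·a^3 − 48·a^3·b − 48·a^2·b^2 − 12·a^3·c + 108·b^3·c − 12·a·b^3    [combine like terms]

Applying distributive law to the line above:

(648·c + 324·b·c + 81·c^2 − 72·a − 36·a·b − 9·a·c − 288·c^2 − 144·b·c^2 − 36·c^3 − 400·a·c − 200·a·b·c − 50·a·c^2 + 48·a^2 + 24·a^2·b + 6·a^2·c − 216·b·c − 108·b^2·c − 27·b·c^2 + 24·a·b + 12·a·b^2 + 3·a·b·c)·(−2·a − b)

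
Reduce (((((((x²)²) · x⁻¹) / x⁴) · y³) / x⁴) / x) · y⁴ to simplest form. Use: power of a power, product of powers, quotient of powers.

(((((((x²)²) · x⁻¹) / x⁴) · y³) / x⁴) / x) · y⁴
= (((((x⁴ · x⁻¹) / x⁴) · y³) / x⁴) / x) · y⁴    [power of a power]
= ((((x³ / x⁴) · y³) / x⁴) / x) · y⁴    [product of powers]
= (((x⁻¹ · y³) / x⁴) / x) · y⁴    [quotient of powers]
= x⁻⁶y⁷    [quotient of powers; product of powers]

x⁻⁶y⁷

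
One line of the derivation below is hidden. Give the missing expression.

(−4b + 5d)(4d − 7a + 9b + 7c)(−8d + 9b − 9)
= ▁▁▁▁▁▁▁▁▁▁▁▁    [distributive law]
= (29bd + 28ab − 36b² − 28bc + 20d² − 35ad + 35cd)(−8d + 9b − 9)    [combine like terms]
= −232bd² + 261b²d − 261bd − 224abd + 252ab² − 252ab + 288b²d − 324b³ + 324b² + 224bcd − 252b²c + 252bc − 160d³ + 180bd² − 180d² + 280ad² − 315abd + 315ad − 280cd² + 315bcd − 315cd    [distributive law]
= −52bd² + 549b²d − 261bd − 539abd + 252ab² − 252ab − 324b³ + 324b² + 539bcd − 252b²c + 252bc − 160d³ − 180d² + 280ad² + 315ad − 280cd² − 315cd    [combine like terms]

After distributive law, the bracketed line is:

(−16bd + 28ab − 36b² − 28bc + 20d² − 35ad + 45bd + 35cd)(−8d + 9b − 9)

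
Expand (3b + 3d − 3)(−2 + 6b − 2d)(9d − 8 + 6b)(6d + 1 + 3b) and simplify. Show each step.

−1656bd² + 1218bd − 2430b²d + 84b + 396b² − 756b³ + 1620b²d² + 1350b³d + 324b⁴ + 270bd³ − 324d⁴ + 234d³ + 372d² − 234d − 48

(3b + 3d − 3)(−2 + 6b − 2d)(9d − 8 + 6b)(6d + 1 + 3b)
= (−6b + 18b² − 6bd − 6d + 18bd − 6d² + 6 − 18b + 6d)(9d − 8 + 6b)(6d + 1 + 3b)    [distributive law]
= (−24b + 18b² + 12bd − 6d² + 6)(9d − 8 + 6b)(6d + 1 + 3b)    [combine like terms]
= (−216bd + 192b − 144b² + 162b²d − 144b² + 108b³ + 108bd² − 96bd + 72b²d − 54d³ + 48d² − 36bd² + 54d − 48 + 36b)(6d + 1 + 3b)    [distributive law]
= (−312bd + 228b − 288b² + 234b²d + 108b³ + 72bd² − 54d³ + 48d² + 54d − 48)(6d + 1 + 3b)    [combine like terms]
= −1872bd² − 312bd − 936b²d + 1368bd + 228b + 684b² − 1728b²d − 288b² − 864b³ + 1404b²d² + 234b²d + 702b³d + 648b³d + 108b³ + 324b⁴ + 432bd³ + 72bd² + 216b²d² − 324d⁴ − 54d³ − 162bd³ + 288d³ + 48d² + 144bd² + 324d² + 54d + 162bd − 288d − 48 − 144b    [distributive law]
= −1656bd² + 1218bd − 2430b²d + 84b + 396b² − 756b³ + 1620b²d² + 1350b³d + 324b⁴ + 270bd³ − 324d⁴ + 234d³ + 372d² − 234d − 48    [combine like terms]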